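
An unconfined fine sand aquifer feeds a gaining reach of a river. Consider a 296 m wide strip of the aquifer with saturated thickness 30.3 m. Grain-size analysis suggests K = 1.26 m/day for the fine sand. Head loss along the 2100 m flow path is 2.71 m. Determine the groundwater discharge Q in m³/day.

14.6

Cross-sectional area A = 296 × 30.3 = 8969 m².
Hydraulic gradient i = Δh / L = 2.71 / 2100 = 0.001290.
Darcy's law: Q = K · A · i = 1.260 × 8969 × 0.001290 = 14.58 m³/day.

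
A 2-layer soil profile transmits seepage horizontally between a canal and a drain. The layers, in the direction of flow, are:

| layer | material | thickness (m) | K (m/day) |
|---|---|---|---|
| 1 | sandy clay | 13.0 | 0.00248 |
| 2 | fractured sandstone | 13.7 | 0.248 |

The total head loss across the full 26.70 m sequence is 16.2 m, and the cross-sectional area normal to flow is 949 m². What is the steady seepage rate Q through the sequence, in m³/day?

2.90

Flow is perpendicular to layering, so the layers act in series and the equivalent K is the thickness-weighted harmonic mean.
Total thickness L = 13.0 + 13.7 = 26.70 m.
Σ(b_i/K_i) = 13.0/0.00248 + 13.7/0.248 = 5297 d.
K_eq = L / Σ(b_i/K_i) = 26.70 / 5297 = 0.005040 m/day.
Q = K_eq · A · (Δh/L) = 0.005040 × 949 × (16.2/26.70) = 2.902 m³/day.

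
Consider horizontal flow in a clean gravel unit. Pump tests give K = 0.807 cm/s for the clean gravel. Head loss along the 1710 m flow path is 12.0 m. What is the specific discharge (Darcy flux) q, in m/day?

Convert K: 0.807 cm/s × 864 = 697.2 m/day.
Hydraulic gradient i = Δh / L = 12.0 / 1710 = 0.007018.
Specific discharge q = K · i = 697.2 × 0.007018 = 4.893 m/day.

4.89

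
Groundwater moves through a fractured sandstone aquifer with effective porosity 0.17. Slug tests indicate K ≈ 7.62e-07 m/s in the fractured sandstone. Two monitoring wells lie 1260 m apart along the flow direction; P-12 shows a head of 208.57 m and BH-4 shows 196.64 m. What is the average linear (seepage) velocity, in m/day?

Convert K: 7.62e-07 m/s × 86400 = 0.06584 m/day.
Hydraulic gradient i = (208.57 − 196.64) / 1260 = 11.93 / 1260 = 0.009468.
Darcy flux q = K · i = 0.06584 × 0.009468 = 0.0006234 m/day.
Seepage velocity v = q / n_e = 0.0006234 / 0.17 = 0.003667 m/day.

0.00367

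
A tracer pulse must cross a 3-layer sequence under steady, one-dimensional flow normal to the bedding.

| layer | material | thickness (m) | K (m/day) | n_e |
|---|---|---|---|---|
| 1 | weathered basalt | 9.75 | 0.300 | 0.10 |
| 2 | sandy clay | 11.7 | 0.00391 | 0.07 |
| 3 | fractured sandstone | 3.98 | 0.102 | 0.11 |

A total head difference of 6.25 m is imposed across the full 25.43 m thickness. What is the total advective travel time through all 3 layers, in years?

With flow normal to the layers, continuity requires the same specific discharge q through every layer.
Σ(b_i/K_i) = 9.75/0.300 + 11.7/0.00391 + 3.98/0.102 = 3064 d.
q = Δh / Σ(b_i/K_i) = 6.25 / 3064 = 0.002040 m/day.
In each layer the seepage velocity is v_i = q/n_i, so the layer transit time is t_i = b_i·n_i / q:
  layer 1 (weathered basalt): t_1 = 9.75 × 0.10 / 0.002040 = 478.0 d
  layer 2 (sandy clay): t_2 = 11.7 × 0.07 / 0.002040 = 401.5 d
  layer 3 (fractured sandstone): t_3 = 3.98 × 0.11 / 0.002040 = 214.6 d
Total t = Σ t_i = 1094 days = 2.995 years.

3.00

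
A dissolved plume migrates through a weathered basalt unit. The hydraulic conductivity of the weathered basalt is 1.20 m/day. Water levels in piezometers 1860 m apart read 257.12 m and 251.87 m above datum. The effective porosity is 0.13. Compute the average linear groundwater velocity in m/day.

Hydraulic gradient i = (257.12 − 251.87) / 1860 = 5.25 / 1860 = 0.002823.
Darcy flux q = K · i = 1.200 × 0.002823 = 0.003387 m/day.
Seepage velocity v = q / n_e = 0.003387 / 0.13 = 0.02605 m/day.

0.0261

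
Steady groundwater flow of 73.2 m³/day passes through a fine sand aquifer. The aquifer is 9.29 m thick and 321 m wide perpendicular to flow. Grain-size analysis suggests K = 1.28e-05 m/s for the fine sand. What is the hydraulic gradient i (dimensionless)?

Convert K: 1.28e-05 m/s × 86400 = 1.106 m/day.
Cross-sectional area A = 321 × 9.29 = 2982 m².
From Q = K·A·i, i = Q / (K·A) = 73.2 / (1.106 × 2982) = 0.02220.

0.0222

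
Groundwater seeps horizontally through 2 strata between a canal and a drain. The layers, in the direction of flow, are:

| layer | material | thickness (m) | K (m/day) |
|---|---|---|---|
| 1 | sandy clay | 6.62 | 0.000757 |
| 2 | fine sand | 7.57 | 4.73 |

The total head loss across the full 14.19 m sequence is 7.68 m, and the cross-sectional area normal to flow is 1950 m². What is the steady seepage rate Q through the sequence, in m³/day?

1.71

Flow is perpendicular to layering, so the layers act in series and the equivalent K is the thickness-weighted harmonic mean.
Total thickness L = 6.62 + 7.57 = 14.19 m.
Σ(b_i/K_i) = 6.62/0.000757 + 7.57/4.73 = 8747 d.
K_eq = L / Σ(b_i/K_i) = 14.19 / 8747 = 0.001622 m/day.
Q = K_eq · A · (Δh/L) = 0.001622 × 1950 × (7.68/14.19) = 1.712 m³/day.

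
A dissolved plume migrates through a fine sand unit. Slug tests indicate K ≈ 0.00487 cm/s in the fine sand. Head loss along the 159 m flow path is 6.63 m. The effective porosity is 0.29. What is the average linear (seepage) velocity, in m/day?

Convert K: 0.00487 cm/s × 864 = 4.208 m/day.
Hydraulic gradient i = Δh / L = 6.63 / 159 = 0.04170.
Darcy flux q = K · i = 4.208 × 0.04170 = 0.1755 m/day.
Seepage velocity v = q / n_e = 0.1755 / 0.29 = 0.6050 m/day.

0.605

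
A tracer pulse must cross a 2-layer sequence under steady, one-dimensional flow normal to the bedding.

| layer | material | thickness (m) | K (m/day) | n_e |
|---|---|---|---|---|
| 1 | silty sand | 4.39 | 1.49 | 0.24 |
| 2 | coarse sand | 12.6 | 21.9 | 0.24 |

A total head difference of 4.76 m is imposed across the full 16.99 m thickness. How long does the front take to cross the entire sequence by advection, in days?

3.02

With flow normal to the layers, continuity requires the same specific discharge q through every layer.
Σ(b_i/K_i) = 4.39/1.49 + 12.6/21.9 = 3.522 d.
q = Δh / Σ(b_i/K_i) = 4.76 / 3.522 = 1.352 m/day.
In each layer the seepage velocity is v_i = q/n_i, so the layer transit time is t_i = b_i·n_i / q:
  layer 1 (silty sand): t_1 = 4.39 × 0.24 / 1.352 = 0.7795 d
  layer 2 (coarse sand): t_2 = 12.6 × 0.24 / 1.352 = 2.237 d
Total t = Σ t_i = 3.017 days.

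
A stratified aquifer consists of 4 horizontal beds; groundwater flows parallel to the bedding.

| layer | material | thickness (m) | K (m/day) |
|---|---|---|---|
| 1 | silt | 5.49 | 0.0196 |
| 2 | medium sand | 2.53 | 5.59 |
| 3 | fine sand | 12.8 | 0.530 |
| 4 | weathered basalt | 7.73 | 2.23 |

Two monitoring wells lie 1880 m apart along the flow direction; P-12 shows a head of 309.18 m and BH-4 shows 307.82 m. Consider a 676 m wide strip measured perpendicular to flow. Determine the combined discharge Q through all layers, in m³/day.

18.7

Flow is parallel to layering, so each bed carries its own Darcy discharge and the transmissivities add.
Σ(K_i·b_i) = 0.0196×5.49 + 5.59×2.53 + 0.530×12.8 + 2.23×7.73 = 38.27 m²/day.
Hydraulic gradient i = (309.18 − 307.82) / 1880 = 1.36 / 1880 = 0.0007234.
Q = Σ(K_i·b_i) · W · i = 38.27 × 676 × 0.0007234 = 18.72 m³/day.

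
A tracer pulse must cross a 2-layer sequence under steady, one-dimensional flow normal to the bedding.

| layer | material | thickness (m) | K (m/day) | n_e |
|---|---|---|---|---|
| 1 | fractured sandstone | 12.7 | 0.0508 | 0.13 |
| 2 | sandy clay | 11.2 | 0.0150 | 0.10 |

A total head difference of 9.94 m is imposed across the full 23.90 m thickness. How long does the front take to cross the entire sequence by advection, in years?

With flow normal to the layers, continuity requires the same specific discharge q through every layer.
Σ(b_i/K_i) = 12.7/0.0508 + 11.2/0.0150 = 996.7 d.
q = Δh / Σ(b_i/K_i) = 9.94 / 996.7 = 0.009973 m/day.
In each layer the seepage velocity is v_i = q/n_i, so the layer transit time is t_i = b_i·n_i / q:
  layer 1 (fractured sandstone): t_1 = 12.7 × 0.13 / 0.009973 = 165.5 d
  layer 2 (sandy clay): t_2 = 11.2 × 0.10 / 0.009973 = 112.3 d
Total t = Σ t_i = 277.8 days = 0.7607 years.

0.761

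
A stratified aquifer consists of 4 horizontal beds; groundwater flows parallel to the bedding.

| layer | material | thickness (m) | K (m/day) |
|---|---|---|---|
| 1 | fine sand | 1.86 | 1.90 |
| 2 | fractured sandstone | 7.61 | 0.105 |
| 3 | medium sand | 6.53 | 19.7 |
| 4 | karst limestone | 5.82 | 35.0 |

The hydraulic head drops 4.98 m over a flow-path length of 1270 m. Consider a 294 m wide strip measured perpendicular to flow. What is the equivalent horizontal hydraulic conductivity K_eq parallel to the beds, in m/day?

15.4

Flow is parallel to layering, so each bed carries its own Darcy discharge and the transmissivities add.
Σ(K_i·b_i) = 1.90×1.86 + 0.105×7.61 + 19.7×6.53 + 35.0×5.82 = 336.7 m²/day.
Total thickness b = 21.82 m, so K_eq = Σ(K_i·b_i)/b = 15.43 m/day.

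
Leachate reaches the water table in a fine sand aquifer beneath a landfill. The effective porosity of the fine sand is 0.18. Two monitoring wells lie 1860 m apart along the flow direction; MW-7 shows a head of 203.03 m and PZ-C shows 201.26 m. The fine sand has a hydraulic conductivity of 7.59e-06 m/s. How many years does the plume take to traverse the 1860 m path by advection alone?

Convert K: 7.59e-06 m/s × 86400 = 0.6558 m/day.
Hydraulic gradient i = (203.03 − 201.26) / 1860 = 1.77 / 1860 = 0.0009516.
Darcy flux q = K · i = 0.6558 × 0.0009516 = 0.0006240 m/day.
Seepage velocity v = q / n_e = 0.0006240 / 0.18 = 0.003467 m/day.
Travel time t = L / v = 1860 / 0.003467 = 5.365e+05 days = 1469 years.

1470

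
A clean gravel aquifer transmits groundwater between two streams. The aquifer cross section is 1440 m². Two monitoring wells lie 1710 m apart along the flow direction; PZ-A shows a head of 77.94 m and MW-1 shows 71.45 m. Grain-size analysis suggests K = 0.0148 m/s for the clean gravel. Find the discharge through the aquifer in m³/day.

6990

Convert K: 0.0148 m/s × 86400 = 1279 m/day.
Hydraulic gradient i = (77.94 − 71.45) / 1710 = 6.49 / 1710 = 0.003795.
Darcy's law: Q = K · A · i = 1279 × 1440 × 0.003795 = 6989 m³/day.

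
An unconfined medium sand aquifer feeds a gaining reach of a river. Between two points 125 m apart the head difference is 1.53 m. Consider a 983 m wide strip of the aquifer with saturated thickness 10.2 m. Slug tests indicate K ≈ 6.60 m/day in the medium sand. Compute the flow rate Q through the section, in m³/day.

810

Cross-sectional area A = 983 × 10.2 = 10027 m².
Hydraulic gradient i = Δh / L = 1.53 / 125 = 0.01224.
Darcy's law: Q = K · A · i = 6.600 × 10027 × 0.01224 = 810.0 m³/day.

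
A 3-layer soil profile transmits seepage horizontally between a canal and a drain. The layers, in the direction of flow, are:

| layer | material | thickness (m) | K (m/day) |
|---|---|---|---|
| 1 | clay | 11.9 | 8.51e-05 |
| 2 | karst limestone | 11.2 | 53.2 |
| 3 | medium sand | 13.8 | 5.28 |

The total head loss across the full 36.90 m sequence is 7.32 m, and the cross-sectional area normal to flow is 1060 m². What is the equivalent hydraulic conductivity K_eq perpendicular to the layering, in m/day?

Flow is perpendicular to layering, so the layers act in series and the equivalent K is the thickness-weighted harmonic mean.
Total thickness L = 11.9 + 11.2 + 13.8 = 36.90 m.
Σ(b_i/K_i) = 11.9/8.51e-05 + 11.2/53.2 + 13.8/5.28 = 1.398e+05 d.
K_eq = L / Σ(b_i/K_i) = 36.90 / 1.398e+05 = 0.0002639 m/day.

0.000264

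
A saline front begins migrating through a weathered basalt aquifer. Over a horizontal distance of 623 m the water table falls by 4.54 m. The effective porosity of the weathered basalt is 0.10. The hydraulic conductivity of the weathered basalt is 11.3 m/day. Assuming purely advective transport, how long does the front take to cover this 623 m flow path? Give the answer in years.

Hydraulic gradient i = Δh / L = 4.54 / 623 = 0.007287.
Darcy flux q = K · i = 11.30 × 0.007287 = 0.08235 m/day.
Seepage velocity v = q / n_e = 0.08235 / 0.10 = 0.8235 m/day.
Travel time t = L / v = 623 / 0.8235 = 756.6 days = 2.071 years.

2.07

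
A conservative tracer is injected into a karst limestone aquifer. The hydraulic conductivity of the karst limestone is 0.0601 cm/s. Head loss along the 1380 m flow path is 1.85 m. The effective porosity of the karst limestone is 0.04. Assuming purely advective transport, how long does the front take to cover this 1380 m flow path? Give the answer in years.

2.17

Convert K: 0.0601 cm/s × 864 = 51.93 m/day.
Hydraulic gradient i = Δh / L = 1.85 / 1380 = 0.001341.
Darcy flux q = K · i = 51.93 × 0.001341 = 0.06961 m/day.
Seepage velocity v = q / n_e = 0.06961 / 0.04 = 1.740 m/day.
Travel time t = L / v = 1380 / 1.740 = 793.0 days = 2.171 years.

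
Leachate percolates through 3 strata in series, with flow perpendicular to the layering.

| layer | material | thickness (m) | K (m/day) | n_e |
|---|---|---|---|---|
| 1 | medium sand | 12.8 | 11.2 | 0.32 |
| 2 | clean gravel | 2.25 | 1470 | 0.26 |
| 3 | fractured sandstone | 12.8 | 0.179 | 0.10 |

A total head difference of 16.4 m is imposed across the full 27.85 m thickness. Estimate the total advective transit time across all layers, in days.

With flow normal to the layers, continuity requires the same specific discharge q through every layer.
Σ(b_i/K_i) = 12.8/11.2 + 2.25/1470 + 12.8/0.179 = 72.65 d.
q = Δh / Σ(b_i/K_i) = 16.4 / 72.65 = 0.2257 m/day.
In each layer the seepage velocity is v_i = q/n_i, so the layer transit time is t_i = b_i·n_i / q:
  layer 1 (medium sand): t_1 = 12.8 × 0.32 / 0.2257 = 18.15 d
  layer 2 (clean gravel): t_2 = 2.25 × 0.26 / 0.2257 = 2.592 d
  layer 3 (fractured sandstone): t_3 = 12.8 × 0.10 / 0.2257 = 5.670 d
Total t = Σ t_i = 26.41 days.

26.4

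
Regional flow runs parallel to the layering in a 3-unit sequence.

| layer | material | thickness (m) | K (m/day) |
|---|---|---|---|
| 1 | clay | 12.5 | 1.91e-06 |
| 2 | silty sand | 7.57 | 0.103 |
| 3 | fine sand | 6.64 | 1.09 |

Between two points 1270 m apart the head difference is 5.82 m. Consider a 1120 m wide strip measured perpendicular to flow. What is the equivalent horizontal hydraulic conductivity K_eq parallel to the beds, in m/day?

0.300

Flow is parallel to layering, so each bed carries its own Darcy discharge and the transmissivities add.
Σ(K_i·b_i) = 1.91e-06×12.5 + 0.103×7.57 + 1.09×6.64 = 8.017 m²/day.
Total thickness b = 26.71 m, so K_eq = Σ(K_i·b_i)/b = 0.3002 m/day.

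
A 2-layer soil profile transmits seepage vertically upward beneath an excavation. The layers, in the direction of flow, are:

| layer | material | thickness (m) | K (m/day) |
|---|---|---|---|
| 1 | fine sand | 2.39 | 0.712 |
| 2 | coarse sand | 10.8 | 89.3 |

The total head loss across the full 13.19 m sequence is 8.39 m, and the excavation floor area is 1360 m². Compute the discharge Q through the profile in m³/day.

3280

Flow is perpendicular to layering, so the layers act in series and the equivalent K is the thickness-weighted harmonic mean.
Total thickness L = 2.39 + 10.8 = 13.19 m.
Σ(b_i/K_i) = 2.39/0.712 + 10.8/89.3 = 3.478 d.
K_eq = L / Σ(b_i/K_i) = 13.19 / 3.478 = 3.793 m/day.
Q = K_eq · A · (Δh/L) = 3.793 × 1360 × (8.39/13.19) = 3281 m³/day.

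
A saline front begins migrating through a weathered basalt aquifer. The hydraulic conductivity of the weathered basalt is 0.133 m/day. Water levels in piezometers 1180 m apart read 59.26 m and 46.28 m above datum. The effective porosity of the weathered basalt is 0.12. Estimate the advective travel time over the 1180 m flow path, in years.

265

Hydraulic gradient i = (59.26 − 46.28) / 1180 = 12.98 / 1180 = 0.01100.
Darcy flux q = K · i = 0.1330 × 0.01100 = 0.001463 m/day.
Seepage velocity v = q / n_e = 0.001463 / 0.12 = 0.01219 m/day.
Travel time t = L / v = 1180 / 0.01219 = 96787 days = 265.0 years.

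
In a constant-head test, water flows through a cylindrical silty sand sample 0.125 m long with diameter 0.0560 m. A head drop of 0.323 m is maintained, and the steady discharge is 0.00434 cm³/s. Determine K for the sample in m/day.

0.0589

Cross-sectional area A = π·(d/2)² = π × (0.0560/2)² = 0.002463 m².
Convert discharge: 0.00434 cm³/s = 4.340e-09 m³/s.
Darcy's law rearranged: K = Q·L / (A·Δh) = 4.340e-09 × 0.125 / (0.002463 × 0.323) = 6.819e-07 m/s = 0.05892 m/day.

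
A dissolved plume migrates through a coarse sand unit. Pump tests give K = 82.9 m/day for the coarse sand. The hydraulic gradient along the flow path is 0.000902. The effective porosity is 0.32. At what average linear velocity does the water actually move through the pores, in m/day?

0.234

Hydraulic gradient i = 0.000902.
Darcy flux q = K · i = 82.90 × 0.0009020 = 0.07478 m/day.
Seepage velocity v = q / n_e = 0.07478 / 0.32 = 0.2337 m/day.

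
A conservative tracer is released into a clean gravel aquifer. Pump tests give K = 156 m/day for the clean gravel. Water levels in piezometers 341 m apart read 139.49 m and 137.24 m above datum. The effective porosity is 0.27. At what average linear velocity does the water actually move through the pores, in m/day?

3.81

Hydraulic gradient i = (139.49 − 137.24) / 341 = 2.25 / 341 = 0.006598.
Darcy flux q = K · i = 156.0 × 0.006598 = 1.029 m/day.
Seepage velocity v = q / n_e = 1.029 / 0.27 = 3.812 m/day.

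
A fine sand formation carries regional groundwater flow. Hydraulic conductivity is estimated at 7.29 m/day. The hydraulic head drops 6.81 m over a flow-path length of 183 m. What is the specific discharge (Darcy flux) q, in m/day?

0.271

Hydraulic gradient i = Δh / L = 6.81 / 183 = 0.03721.
Specific discharge q = K · i = 7.290 × 0.03721 = 0.2713 m/day.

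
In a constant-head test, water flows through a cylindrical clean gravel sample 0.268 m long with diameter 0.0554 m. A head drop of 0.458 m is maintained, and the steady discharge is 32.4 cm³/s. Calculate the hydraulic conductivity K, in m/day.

680

Cross-sectional area A = π·(d/2)² = π × (0.0554/2)² = 0.002411 m².
Convert discharge: 32.4 cm³/s = 3.240e-05 m³/s.
Darcy's law rearranged: K = Q·L / (A·Δh) = 3.240e-05 × 0.268 / (0.002411 × 0.458) = 0.007865 m/s = 679.5 m/day.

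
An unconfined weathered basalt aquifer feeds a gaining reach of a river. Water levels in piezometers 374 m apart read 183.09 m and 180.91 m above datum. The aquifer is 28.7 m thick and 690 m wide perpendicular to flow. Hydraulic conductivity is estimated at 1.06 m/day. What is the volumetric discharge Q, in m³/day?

Cross-sectional area A = 690 × 28.7 = 19803 m².
Hydraulic gradient i = (183.09 − 180.91) / 374 = 2.18 / 374 = 0.005829.
Darcy's law: Q = K · A · i = 1.060 × 19803 × 0.005829 = 122.4 m³/day.

122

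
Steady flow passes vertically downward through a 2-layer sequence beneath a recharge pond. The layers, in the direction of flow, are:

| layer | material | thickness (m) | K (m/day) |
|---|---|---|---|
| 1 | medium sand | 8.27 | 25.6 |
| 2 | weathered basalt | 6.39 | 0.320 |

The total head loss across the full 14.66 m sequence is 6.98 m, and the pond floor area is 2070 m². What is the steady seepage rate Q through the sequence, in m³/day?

Flow is perpendicular to layering, so the layers act in series and the equivalent K is the thickness-weighted harmonic mean.
Total thickness L = 8.27 + 6.39 = 14.66 m.
Σ(b_i/K_i) = 8.27/25.6 + 6.39/0.320 = 20.29 d.
K_eq = L / Σ(b_i/K_i) = 14.66 / 20.29 = 0.7225 m/day.
Q = K_eq · A · (Δh/L) = 0.7225 × 2070 × (6.98/14.66) = 712.0 m³/day.

712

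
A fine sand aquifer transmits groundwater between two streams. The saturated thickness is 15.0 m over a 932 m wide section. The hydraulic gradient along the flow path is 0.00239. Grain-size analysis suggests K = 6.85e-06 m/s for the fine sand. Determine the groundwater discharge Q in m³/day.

19.8

Convert K: 6.85e-06 m/s × 86400 = 0.5918 m/day.
Cross-sectional area A = 932 × 15.0 = 13980 m².
Hydraulic gradient i = 0.00239.
Darcy's law: Q = K · A · i = 0.5918 × 13980 × 0.002390 = 19.77 m³/day.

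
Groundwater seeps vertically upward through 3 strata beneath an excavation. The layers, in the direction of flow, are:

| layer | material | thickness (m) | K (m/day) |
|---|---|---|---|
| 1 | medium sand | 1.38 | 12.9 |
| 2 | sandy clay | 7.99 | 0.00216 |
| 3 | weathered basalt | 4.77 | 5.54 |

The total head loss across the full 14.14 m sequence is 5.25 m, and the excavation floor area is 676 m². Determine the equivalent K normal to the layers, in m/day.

Flow is perpendicular to layering, so the layers act in series and the equivalent K is the thickness-weighted harmonic mean.
Total thickness L = 1.38 + 7.99 + 4.77 = 14.14 m.
Σ(b_i/K_i) = 1.38/12.9 + 7.99/0.00216 + 4.77/5.54 = 3700 d.
K_eq = L / Σ(b_i/K_i) = 14.14 / 3700 = 0.003822 m/day.

0.00382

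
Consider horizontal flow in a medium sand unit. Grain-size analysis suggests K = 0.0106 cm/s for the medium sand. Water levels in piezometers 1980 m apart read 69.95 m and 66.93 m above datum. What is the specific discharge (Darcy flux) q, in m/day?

Convert K: 0.0106 cm/s × 864 = 9.158 m/day.
Hydraulic gradient i = (69.95 − 66.93) / 1980 = 3.02 / 1980 = 0.001525.
Specific discharge q = K · i = 9.158 × 0.001525 = 0.01397 m/day.

0.0140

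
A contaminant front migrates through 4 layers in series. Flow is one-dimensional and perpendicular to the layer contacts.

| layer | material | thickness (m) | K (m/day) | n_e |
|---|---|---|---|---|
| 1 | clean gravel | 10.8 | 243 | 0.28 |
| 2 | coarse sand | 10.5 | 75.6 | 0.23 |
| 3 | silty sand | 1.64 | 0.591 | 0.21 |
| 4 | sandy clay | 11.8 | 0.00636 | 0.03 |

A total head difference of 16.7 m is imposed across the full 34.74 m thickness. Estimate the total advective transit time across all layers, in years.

1.87

With flow normal to the layers, continuity requires the same specific discharge q through every layer.
Σ(b_i/K_i) = 10.8/243 + 10.5/75.6 + 1.64/0.591 + 11.8/0.00636 = 1858 d.
q = Δh / Σ(b_i/K_i) = 16.7 / 1858 = 0.008987 m/day.
In each layer the seepage velocity is v_i = q/n_i, so the layer transit time is t_i = b_i·n_i / q:
  layer 1 (clean gravel): t_1 = 10.8 × 0.28 / 0.008987 = 336.5 d
  layer 2 (coarse sand): t_2 = 10.5 × 0.23 / 0.008987 = 268.7 d
  layer 3 (silty sand): t_3 = 1.64 × 0.21 / 0.008987 = 38.32 d
  layer 4 (sandy clay): t_4 = 11.8 × 0.03 / 0.008987 = 39.39 d
Total t = Σ t_i = 682.9 days = 1.870 years.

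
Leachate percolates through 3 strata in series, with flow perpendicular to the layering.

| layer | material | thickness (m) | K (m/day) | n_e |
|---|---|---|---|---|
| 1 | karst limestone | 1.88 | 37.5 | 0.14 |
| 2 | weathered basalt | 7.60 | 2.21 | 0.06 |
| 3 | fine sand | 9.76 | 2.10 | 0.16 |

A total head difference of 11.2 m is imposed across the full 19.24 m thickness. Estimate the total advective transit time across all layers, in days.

1.66

With flow normal to the layers, continuity requires the same specific discharge q through every layer.
Σ(b_i/K_i) = 1.88/37.5 + 7.60/2.21 + 9.76/2.10 = 8.137 d.
q = Δh / Σ(b_i/K_i) = 11.2 / 8.137 = 1.376 m/day.
In each layer the seepage velocity is v_i = q/n_i, so the layer transit time is t_i = b_i·n_i / q:
  layer 1 (karst limestone): t_1 = 1.88 × 0.14 / 1.376 = 0.1912 d
  layer 2 (weathered basalt): t_2 = 7.60 × 0.06 / 1.376 = 0.3313 d
  layer 3 (fine sand): t_3 = 9.76 × 0.16 / 1.376 = 1.134 d
Total t = Σ t_i = 1.657 days.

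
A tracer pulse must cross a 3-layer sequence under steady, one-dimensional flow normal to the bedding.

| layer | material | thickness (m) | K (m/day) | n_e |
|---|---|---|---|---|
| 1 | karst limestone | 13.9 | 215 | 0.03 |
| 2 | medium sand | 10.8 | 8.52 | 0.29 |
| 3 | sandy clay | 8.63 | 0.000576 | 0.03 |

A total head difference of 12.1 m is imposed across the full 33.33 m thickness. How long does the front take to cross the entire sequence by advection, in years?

With flow normal to the layers, continuity requires the same specific discharge q through every layer.
Σ(b_i/K_i) = 13.9/215 + 10.8/8.52 + 8.63/0.000576 = 14984 d.
q = Δh / Σ(b_i/K_i) = 12.1 / 14984 = 0.0008075 m/day.
In each layer the seepage velocity is v_i = q/n_i, so the layer transit time is t_i = b_i·n_i / q:
  layer 1 (karst limestone): t_1 = 13.9 × 0.03 / 0.0008075 = 516.4 d
  layer 2 (medium sand): t_2 = 10.8 × 0.29 / 0.0008075 = 3878 d
  layer 3 (sandy clay): t_3 = 8.63 × 0.03 / 0.0008075 = 320.6 d
Total t = Σ t_i = 4715 days = 12.91 years.

12.9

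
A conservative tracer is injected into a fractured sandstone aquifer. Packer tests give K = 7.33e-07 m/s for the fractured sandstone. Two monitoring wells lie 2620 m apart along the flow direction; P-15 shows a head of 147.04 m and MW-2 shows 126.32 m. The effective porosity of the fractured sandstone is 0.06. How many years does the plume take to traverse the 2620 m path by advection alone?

Convert K: 7.33e-07 m/s × 86400 = 0.06333 m/day.
Hydraulic gradient i = (147.04 − 126.32) / 2620 = 20.72 / 2620 = 0.007908.
Darcy flux q = K · i = 0.06333 × 0.007908 = 0.0005008 m/day.
Seepage velocity v = q / n_e = 0.0005008 / 0.06 = 0.008347 m/day.
Travel time t = L / v = 2620 / 0.008347 = 3.139e+05 days = 859.3 years.

859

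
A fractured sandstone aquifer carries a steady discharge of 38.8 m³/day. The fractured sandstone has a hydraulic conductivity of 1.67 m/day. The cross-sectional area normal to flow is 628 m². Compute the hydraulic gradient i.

0.0370

From Q = K·A·i, i = Q / (K·A) = 38.8 / (1.670 × 628.0) = 0.03700.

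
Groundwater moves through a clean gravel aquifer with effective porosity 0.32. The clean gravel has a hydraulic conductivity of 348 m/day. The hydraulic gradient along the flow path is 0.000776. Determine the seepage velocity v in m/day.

Hydraulic gradient i = 0.000776.
Darcy flux q = K · i = 348.0 × 0.0007760 = 0.2700 m/day.
Seepage velocity v = q / n_e = 0.2700 / 0.32 = 0.8439 m/day.

0.844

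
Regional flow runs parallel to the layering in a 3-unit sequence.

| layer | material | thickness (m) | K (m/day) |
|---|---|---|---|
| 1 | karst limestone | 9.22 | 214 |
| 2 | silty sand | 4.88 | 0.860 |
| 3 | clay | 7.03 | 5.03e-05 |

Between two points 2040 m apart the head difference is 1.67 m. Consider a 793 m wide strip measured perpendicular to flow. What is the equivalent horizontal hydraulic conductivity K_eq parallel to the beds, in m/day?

Flow is parallel to layering, so each bed carries its own Darcy discharge and the transmissivities add.
Σ(K_i·b_i) = 214×9.22 + 0.860×4.88 + 5.03e-05×7.03 = 1977 m²/day.
Total thickness b = 21.13 m, so K_eq = Σ(K_i·b_i)/b = 93.58 m/day.

93.6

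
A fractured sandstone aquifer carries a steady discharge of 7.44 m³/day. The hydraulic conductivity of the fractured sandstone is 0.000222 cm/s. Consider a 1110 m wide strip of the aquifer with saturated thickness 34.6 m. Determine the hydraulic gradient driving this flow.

0.00101

Convert K: 0.000222 cm/s × 864 = 0.1918 m/day.
Cross-sectional area A = 1110 × 34.6 = 38406 m².
From Q = K·A·i, i = Q / (K·A) = 7.44 / (0.1918 × 38406) = 0.001010.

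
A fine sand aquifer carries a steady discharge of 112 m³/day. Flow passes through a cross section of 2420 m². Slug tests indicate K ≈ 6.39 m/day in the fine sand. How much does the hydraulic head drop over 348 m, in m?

From Q = K·A·i, i = Q / (K·A) = 112 / (6.390 × 2420) = 0.007243.
Head loss Δh = i · L = 0.007243 × 348 = 2.520 m.

2.52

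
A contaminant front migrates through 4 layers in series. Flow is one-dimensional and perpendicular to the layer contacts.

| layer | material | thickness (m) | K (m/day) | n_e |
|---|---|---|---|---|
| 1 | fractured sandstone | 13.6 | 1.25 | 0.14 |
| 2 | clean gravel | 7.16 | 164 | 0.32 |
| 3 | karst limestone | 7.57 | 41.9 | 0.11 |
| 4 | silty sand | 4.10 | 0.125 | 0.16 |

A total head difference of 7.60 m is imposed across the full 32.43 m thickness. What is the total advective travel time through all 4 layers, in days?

With flow normal to the layers, continuity requires the same specific discharge q through every layer.
Σ(b_i/K_i) = 13.6/1.25 + 7.16/164 + 7.57/41.9 + 4.10/0.125 = 43.90 d.
q = Δh / Σ(b_i/K_i) = 7.60 / 43.90 = 0.1731 m/day.
In each layer the seepage velocity is v_i = q/n_i, so the layer transit time is t_i = b_i·n_i / q:
  layer 1 (fractured sandstone): t_1 = 13.6 × 0.14 / 0.1731 = 11.00 d
  layer 2 (clean gravel): t_2 = 7.16 × 0.32 / 0.1731 = 13.24 d
  layer 3 (karst limestone): t_3 = 7.57 × 0.11 / 0.1731 = 4.810 d
  layer 4 (silty sand): t_4 = 4.10 × 0.16 / 0.1731 = 3.790 d
Total t = Σ t_i = 32.84 days.

32.8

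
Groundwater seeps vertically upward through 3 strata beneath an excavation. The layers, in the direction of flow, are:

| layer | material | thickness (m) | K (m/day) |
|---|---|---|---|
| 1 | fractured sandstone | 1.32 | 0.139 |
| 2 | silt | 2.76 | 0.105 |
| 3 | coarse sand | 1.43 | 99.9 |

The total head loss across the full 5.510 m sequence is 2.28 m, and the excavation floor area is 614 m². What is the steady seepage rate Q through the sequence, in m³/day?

Flow is perpendicular to layering, so the layers act in series and the equivalent K is the thickness-weighted harmonic mean.
Total thickness L = 1.32 + 2.76 + 1.43 = 5.510 m.
Σ(b_i/K_i) = 1.32/0.139 + 2.76/0.105 + 1.43/99.9 = 35.80 d.
K_eq = L / Σ(b_i/K_i) = 5.510 / 35.80 = 0.1539 m/day.
Q = K_eq · A · (Δh/L) = 0.1539 × 614 × (2.28/5.510) = 39.11 m³/day.

39.1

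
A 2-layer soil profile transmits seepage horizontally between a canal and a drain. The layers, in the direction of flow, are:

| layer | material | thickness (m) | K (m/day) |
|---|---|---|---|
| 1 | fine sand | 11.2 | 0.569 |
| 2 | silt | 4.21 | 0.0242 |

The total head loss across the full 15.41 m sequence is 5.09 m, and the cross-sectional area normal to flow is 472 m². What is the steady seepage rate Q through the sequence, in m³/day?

12.4

Flow is perpendicular to layering, so the layers act in series and the equivalent K is the thickness-weighted harmonic mean.
Total thickness L = 11.2 + 4.21 = 15.41 m.
Σ(b_i/K_i) = 11.2/0.569 + 4.21/0.0242 = 193.7 d.
K_eq = L / Σ(b_i/K_i) = 15.41 / 193.7 = 0.07958 m/day.
Q = K_eq · A · (Δh/L) = 0.07958 × 472 × (5.09/15.41) = 12.41 m³/day.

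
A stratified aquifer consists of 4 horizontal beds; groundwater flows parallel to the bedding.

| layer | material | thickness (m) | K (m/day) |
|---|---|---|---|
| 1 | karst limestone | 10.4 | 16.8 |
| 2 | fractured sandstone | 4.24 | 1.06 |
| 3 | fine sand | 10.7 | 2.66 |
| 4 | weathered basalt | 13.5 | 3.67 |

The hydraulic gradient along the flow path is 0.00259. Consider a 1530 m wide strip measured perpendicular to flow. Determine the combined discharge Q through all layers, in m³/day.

1020

Flow is parallel to layering, so each bed carries its own Darcy discharge and the transmissivities add.
Σ(K_i·b_i) = 16.8×10.4 + 1.06×4.24 + 2.66×10.7 + 3.67×13.5 = 257.2 m²/day.
Hydraulic gradient i = 0.00259.
Q = Σ(K_i·b_i) · W · i = 257.2 × 1530 × 0.002590 = 1019 m³/day.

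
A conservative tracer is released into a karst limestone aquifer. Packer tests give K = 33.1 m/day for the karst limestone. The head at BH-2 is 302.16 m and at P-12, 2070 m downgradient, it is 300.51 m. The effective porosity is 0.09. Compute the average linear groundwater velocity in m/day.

Hydraulic gradient i = (302.16 − 300.51) / 2070 = 1.65 / 2070 = 0.0007971.
Darcy flux q = K · i = 33.10 × 0.0007971 = 0.02638 m/day.
Seepage velocity v = q / n_e = 0.02638 / 0.09 = 0.2932 m/day.

0.293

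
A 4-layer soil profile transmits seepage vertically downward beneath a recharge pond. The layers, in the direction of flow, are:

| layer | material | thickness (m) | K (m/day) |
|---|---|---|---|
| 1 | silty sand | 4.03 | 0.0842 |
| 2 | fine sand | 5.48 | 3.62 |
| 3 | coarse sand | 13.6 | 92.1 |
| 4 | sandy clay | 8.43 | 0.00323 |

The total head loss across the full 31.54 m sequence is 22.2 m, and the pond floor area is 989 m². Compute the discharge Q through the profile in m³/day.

Flow is perpendicular to layering, so the layers act in series and the equivalent K is the thickness-weighted harmonic mean.
Total thickness L = 4.03 + 5.48 + 13.6 + 8.43 = 31.54 m.
Σ(b_i/K_i) = 4.03/0.0842 + 5.48/3.62 + 13.6/92.1 + 8.43/0.00323 = 2659 d.
K_eq = L / Σ(b_i/K_i) = 31.54 / 2659 = 0.01186 m/day.
Q = K_eq · A · (Δh/L) = 0.01186 × 989 × (22.2/31.54) = 8.256 m³/day.

8.26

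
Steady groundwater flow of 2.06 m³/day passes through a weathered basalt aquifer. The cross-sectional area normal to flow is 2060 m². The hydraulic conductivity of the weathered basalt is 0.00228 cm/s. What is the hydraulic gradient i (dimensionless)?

Convert K: 0.00228 cm/s × 864 = 1.970 m/day.
From Q = K·A·i, i = Q / (K·A) = 2.06 / (1.970 × 2060) = 0.0005076.

0.000508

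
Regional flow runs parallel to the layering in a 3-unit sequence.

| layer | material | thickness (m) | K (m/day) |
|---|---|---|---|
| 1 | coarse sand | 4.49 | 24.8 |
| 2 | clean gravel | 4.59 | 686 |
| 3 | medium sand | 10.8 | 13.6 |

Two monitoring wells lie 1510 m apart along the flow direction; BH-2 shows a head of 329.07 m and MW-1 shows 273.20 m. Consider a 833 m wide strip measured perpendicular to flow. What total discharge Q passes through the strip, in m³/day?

105000

Flow is parallel to layering, so each bed carries its own Darcy discharge and the transmissivities add.
Σ(K_i·b_i) = 24.8×4.49 + 686×4.59 + 13.6×10.8 = 3407 m²/day.
Hydraulic gradient i = (329.07 − 273.20) / 1510 = 55.87 / 1510 = 0.03700.
Q = Σ(K_i·b_i) · W · i = 3407 × 833 × 0.03700 = 1.050e+05 m³/day.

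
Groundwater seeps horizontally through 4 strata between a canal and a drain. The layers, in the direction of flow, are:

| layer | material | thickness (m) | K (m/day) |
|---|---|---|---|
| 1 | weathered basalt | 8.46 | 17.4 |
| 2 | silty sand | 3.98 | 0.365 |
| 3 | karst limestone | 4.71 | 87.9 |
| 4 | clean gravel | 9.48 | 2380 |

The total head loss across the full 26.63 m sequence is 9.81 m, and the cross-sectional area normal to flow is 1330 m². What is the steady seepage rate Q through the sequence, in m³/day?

1140

Flow is perpendicular to layering, so the layers act in series and the equivalent K is the thickness-weighted harmonic mean.
Total thickness L = 8.46 + 3.98 + 4.71 + 9.48 = 26.63 m.
Σ(b_i/K_i) = 8.46/17.4 + 3.98/0.365 + 4.71/87.9 + 9.48/2380 = 11.45 d.
K_eq = L / Σ(b_i/K_i) = 26.63 / 11.45 = 2.326 m/day.
Q = K_eq · A · (Δh/L) = 2.326 × 1330 × (9.81/26.63) = 1140 m³/day.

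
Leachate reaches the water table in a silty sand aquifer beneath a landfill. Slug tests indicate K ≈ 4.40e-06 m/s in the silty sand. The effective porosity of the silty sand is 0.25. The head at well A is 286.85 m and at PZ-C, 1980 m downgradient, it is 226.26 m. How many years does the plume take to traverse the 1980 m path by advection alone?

116

Convert K: 4.40e-06 m/s × 86400 = 0.3802 m/day.
Hydraulic gradient i = (286.85 − 226.26) / 1980 = 60.59 / 1980 = 0.03060.
Darcy flux q = K · i = 0.3802 × 0.03060 = 0.01163 m/day.
Seepage velocity v = q / n_e = 0.01163 / 0.25 = 0.04653 m/day.
Travel time t = L / v = 1980 / 0.04653 = 42550 days = 116.5 years.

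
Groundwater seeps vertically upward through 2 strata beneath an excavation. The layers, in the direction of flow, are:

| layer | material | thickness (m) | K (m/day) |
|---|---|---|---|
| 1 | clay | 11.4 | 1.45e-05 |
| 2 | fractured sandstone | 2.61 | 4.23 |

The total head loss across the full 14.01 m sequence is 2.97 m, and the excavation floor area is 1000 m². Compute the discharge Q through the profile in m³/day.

Flow is perpendicular to layering, so the layers act in series and the equivalent K is the thickness-weighted harmonic mean.
Total thickness L = 11.4 + 2.61 = 14.01 m.
Σ(b_i/K_i) = 11.4/1.45e-05 + 2.61/4.23 = 7.862e+05 d.
K_eq = L / Σ(b_i/K_i) = 14.01 / 7.862e+05 = 1.782e-05 m/day.
Q = K_eq · A · (Δh/L) = 1.782e-05 × 1000 × (2.97/14.01) = 0.003778 m³/day.

0.00378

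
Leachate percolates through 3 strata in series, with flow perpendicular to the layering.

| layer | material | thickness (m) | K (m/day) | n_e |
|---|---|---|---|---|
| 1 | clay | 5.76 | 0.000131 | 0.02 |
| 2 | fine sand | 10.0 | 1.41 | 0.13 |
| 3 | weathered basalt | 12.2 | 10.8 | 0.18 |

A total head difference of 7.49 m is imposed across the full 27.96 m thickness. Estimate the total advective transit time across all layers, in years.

58.1

With flow normal to the layers, continuity requires the same specific discharge q through every layer.
Σ(b_i/K_i) = 5.76/0.000131 + 10.0/1.41 + 12.2/10.8 = 43978 d.
q = Δh / Σ(b_i/K_i) = 7.49 / 43978 = 0.0001703 m/day.
In each layer the seepage velocity is v_i = q/n_i, so the layer transit time is t_i = b_i·n_i / q:
  layer 1 (clay): t_1 = 5.76 × 0.02 / 0.0001703 = 676.4 d
  layer 2 (fine sand): t_2 = 10.0 × 0.13 / 0.0001703 = 7633 d
  layer 3 (weathered basalt): t_3 = 12.2 × 0.18 / 0.0001703 = 12894 d
Total t = Σ t_i = 21203 days = 58.05 years.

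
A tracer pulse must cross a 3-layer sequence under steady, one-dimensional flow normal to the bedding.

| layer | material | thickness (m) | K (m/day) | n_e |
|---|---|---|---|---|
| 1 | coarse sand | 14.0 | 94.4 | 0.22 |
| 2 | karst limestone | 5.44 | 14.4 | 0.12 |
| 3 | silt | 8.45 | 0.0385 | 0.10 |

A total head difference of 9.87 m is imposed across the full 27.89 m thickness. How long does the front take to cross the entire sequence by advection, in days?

102

With flow normal to the layers, continuity requires the same specific discharge q through every layer.
Σ(b_i/K_i) = 14.0/94.4 + 5.44/14.4 + 8.45/0.0385 = 220.0 d.
q = Δh / Σ(b_i/K_i) = 9.87 / 220.0 = 0.04486 m/day.
In each layer the seepage velocity is v_i = q/n_i, so the layer transit time is t_i = b_i·n_i / q:
  layer 1 (coarse sand): t_1 = 14.0 × 0.22 / 0.04486 = 68.65 d
  layer 2 (karst limestone): t_2 = 5.44 × 0.12 / 0.04486 = 14.55 d
  layer 3 (silt): t_3 = 8.45 × 0.10 / 0.04486 = 18.84 d
Total t = Σ t_i = 102.0 days.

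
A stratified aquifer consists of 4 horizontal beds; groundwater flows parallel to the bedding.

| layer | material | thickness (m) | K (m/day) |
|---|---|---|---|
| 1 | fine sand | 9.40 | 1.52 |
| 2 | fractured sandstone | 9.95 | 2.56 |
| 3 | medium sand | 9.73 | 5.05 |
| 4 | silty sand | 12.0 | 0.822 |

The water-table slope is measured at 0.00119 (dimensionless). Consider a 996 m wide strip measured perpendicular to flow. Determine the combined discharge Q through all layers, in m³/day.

Flow is parallel to layering, so each bed carries its own Darcy discharge and the transmissivities add.
Σ(K_i·b_i) = 1.52×9.40 + 2.56×9.95 + 5.05×9.73 + 0.822×12.0 = 98.76 m²/day.
Hydraulic gradient i = 0.00119.
Q = Σ(K_i·b_i) · W · i = 98.76 × 996 × 0.001190 = 117.1 m³/day.

117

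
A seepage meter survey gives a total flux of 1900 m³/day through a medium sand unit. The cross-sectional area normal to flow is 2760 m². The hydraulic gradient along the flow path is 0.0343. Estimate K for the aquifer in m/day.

Hydraulic gradient i = 0.0343.
From Q = K·A·i, K = Q / (A·i) = 1900 / (2760 × 0.03430) = 20.07 m/day.

20.1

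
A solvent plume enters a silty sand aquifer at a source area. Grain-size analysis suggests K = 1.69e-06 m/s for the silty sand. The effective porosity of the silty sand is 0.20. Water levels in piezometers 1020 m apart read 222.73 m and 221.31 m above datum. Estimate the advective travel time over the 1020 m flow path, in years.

2750

Convert K: 1.69e-06 m/s × 86400 = 0.1460 m/day.
Hydraulic gradient i = (222.73 − 221.31) / 1020 = 1.42 / 1020 = 0.001392.
Darcy flux q = K · i = 0.1460 × 0.001392 = 0.0002033 m/day.
Seepage velocity v = q / n_e = 0.0002033 / 0.20 = 0.001016 m/day.
Travel time t = L / v = 1020 / 0.001016 = 1.004e+06 days = 2748 years.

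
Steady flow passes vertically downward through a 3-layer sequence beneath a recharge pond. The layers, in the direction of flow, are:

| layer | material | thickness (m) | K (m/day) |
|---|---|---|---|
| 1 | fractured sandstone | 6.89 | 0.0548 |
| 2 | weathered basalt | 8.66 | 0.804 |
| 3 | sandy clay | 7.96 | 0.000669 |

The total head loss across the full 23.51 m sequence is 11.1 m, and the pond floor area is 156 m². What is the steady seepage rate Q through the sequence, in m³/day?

0.144

Flow is perpendicular to layering, so the layers act in series and the equivalent K is the thickness-weighted harmonic mean.
Total thickness L = 6.89 + 8.66 + 7.96 = 23.51 m.
Σ(b_i/K_i) = 6.89/0.0548 + 8.66/0.804 + 7.96/0.000669 = 12035 d.
K_eq = L / Σ(b_i/K_i) = 23.51 / 12035 = 0.001953 m/day.
Q = K_eq · A · (Δh/L) = 0.001953 × 156 × (11.1/23.51) = 0.1439 m³/day.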